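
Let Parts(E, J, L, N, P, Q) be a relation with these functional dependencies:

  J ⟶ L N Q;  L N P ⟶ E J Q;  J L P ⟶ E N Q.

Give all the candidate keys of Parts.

Attribute P never appears on the right-hand side of any dependency, so P must belong to every candidate key.
{P}⁺ = {P}, which is not all of the schema, so we must add further attributes.
{J, P}⁺: J→LNQ adds L, N, Q; LNP→EJQ adds E → {E, J, L, N, P, Q}. Minimal: {P}⁺ = {P}; {J}⁺ = {J, L, N, Q} — none reach the full schema.
{L, N, P}⁺: LNP→EJQ adds E, J, Q → {E, J, L, N, P, Q}. Minimal: {N, P}⁺ = {N, P}; {L, P}⁺ = {L, P}; {L, N}⁺ = {L, N} — none reach the full schema.
Any other superkey contains one of these as a subset, so there are no further candidate keys.

{J, P}, {L, N, P}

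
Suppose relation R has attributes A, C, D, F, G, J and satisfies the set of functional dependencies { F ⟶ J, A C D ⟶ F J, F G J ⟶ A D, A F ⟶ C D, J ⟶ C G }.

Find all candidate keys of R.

F, ACD, ADJ

{F}⁺: F→J adds J; J→CG adds C, G; FGJ→AD adds A, D → {A, C, D, F, G, J}.
{A, C, D}⁺: ACD→FJ adds F, J; J→CG adds G → {A, C, D, F, G, J}.
{A, D, J}⁺: J→CG adds C, G; ACD→FJ adds F → {A, C, D, F, G, J}.
Any other superkey contains one of these as a subset, so there are no further candidate keys.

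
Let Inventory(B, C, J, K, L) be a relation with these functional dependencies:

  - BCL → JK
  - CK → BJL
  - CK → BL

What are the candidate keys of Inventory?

{C, K}; {B, C, L}

{C, K}⁺: CK→BJL adds B, J, L → {B, C, J, K, L}. Minimal: {K}⁺ = {K}; {C}⁺ = {C} — none reach the full schema.
{B, C, L}⁺: BCL→JK adds J, K → {B, C, J, K, L}. Minimal: {C, L}⁺ = {C, L}; {B, L}⁺ = {B, L}; {B, C}⁺ = {B, C} — none reach the full schema.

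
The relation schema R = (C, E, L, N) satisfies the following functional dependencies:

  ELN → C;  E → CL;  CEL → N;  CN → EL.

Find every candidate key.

{E}, {C, N}

{E}⁺: E→CL adds C, L; CEL→N adds N → {C, E, L, N}.
{C, N}⁺: CN→EL adds E, L → {C, E, L, N}. Minimal: {N}⁺ = {N}; {C}⁺ = {C} — none reach the full schema.
Any other superkey contains one of these as a subset, so there are no further candidate keys.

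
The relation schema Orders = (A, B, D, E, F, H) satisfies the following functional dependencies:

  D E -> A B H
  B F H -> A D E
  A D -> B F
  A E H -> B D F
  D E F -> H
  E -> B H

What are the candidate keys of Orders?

{A, E}⁺: E→BH adds B, H; AEH→BDF adds D, F → {A, B, D, E, F, H}. Minimal: {E}⁺ = {B, E, H}; {A}⁺ = {A} — none reach the full schema.
{D, E}⁺: DE→ABH adds A, B, H; AD→BF adds F → {A, B, D, E, F, H}. Minimal: {E}⁺ = {B, E, H}; {D}⁺ = {D} — none reach the full schema.
{E, F}⁺: E→BH adds B, H; BFH→ADE adds A, D → {A, B, D, E, F, H}. Minimal: {F}⁺ = {F}; {E}⁺ = {B, E, H} — none reach the full schema.
{A, D, H}⁺: AD→BF adds B, F; BFH→ADE adds E → {A, B, D, E, F, H}. Minimal: {D, H}⁺ = {D, H}; {A, H}⁺ = {A, H}; {A, D}⁺ = {A, B, D, F} — none reach the full schema.
{B, F, H}⁺: BFH→ADE adds A, D, E → {A, B, D, E, F, H}. Minimal: {F, H}⁺ = {F, H}; {B, H}⁺ = {B, H}; {B, F}⁺ = {B, F} — none reach the full schema.

(A, E), (D, E), (E, F), (A, D, H), (B, F, H)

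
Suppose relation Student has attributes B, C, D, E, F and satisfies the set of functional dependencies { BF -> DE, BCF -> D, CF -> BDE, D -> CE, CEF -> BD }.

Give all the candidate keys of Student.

{B, F}⁺: BF→DE adds D, E; D→CE adds C → {B, C, D, E, F}. Minimal: {F}⁺ = {F}; {B}⁺ = {B} — none reach the full schema.
{C, F}⁺: CF→BDE adds B, D, E → {B, C, D, E, F}. Minimal: {F}⁺ = {F}; {C}⁺ = {C} — none reach the full schema.
{D, F}⁺: D→CE adds C, E; CEF→BD adds B → {B, C, D, E, F}. Minimal: {F}⁺ = {F}; {D}⁺ = {C, D, E} — none reach the full schema.

{B, F}; {C, F}; {D, F}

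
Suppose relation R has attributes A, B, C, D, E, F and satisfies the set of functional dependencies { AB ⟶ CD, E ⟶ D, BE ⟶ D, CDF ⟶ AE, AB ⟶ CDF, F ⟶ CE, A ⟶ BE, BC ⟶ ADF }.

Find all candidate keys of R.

(A), (F), (B, C)

{A}⁺: A→BE adds B, E; AB→CD adds C, D; AB→CDF adds F → {A, B, C, D, E, F}.
{F}⁺: F→CE adds C, E; E→D adds D; CDF→AE adds A; A→BE adds B → {A, B, C, D, E, F}.
{B, C}⁺: BC→ADF adds A, D, F; CDF→AE adds E → {A, B, C, D, E, F}. Minimal: {C}⁺ = {C}; {B}⁺ = {B} — none reach the full schema.
Any other superkey contains one of these as a subset, so there are no further candidate keys.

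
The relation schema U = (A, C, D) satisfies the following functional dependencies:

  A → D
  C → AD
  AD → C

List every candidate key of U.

{A}; {C}

{A}⁺: A→D adds D; AD→C adds C → {A, C, D}.
{C}⁺: C→AD adds A, D → {A, C, D}.
Any other superkey contains one of these as a subset, so there are no further candidate keys.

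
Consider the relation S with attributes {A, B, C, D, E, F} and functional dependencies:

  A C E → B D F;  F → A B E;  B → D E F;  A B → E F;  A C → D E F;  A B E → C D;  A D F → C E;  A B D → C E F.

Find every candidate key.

{B}, {F}, {A, C}

{B}⁺: B→DEF adds D, E, F; F→ABE adds A; ABE→CD adds C → {A, B, C, D, E, F}.
{F}⁺: F→ABE adds A, B, E; B→DEF adds D; ABE→CD adds C → {A, B, C, D, E, F}.
{A, C}⁺: AC→DEF adds D, E, F; ACE→BDF adds B → {A, B, C, D, E, F}. Minimal: {C}⁺ = {C}; {A}⁺ = {A} — none reach the full schema.
Any other superkey contains one of these as a subset, so there are no further candidate keys.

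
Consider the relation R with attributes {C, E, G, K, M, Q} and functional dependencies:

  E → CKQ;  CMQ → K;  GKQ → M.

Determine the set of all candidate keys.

Attributes E, G never appear on any right-hand side, so every candidate key must contain {E, G}.
{E, G}⁺ = {C, E, G, K, M, Q}, which is all of the schema, so {E, G} is the only candidate key.

{E, G}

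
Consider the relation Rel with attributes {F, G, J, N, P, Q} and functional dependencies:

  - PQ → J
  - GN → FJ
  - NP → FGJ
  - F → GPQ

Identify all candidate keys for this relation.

Attribute N never appears on the right-hand side of any dependency, so N must belong to every candidate key.
{N}⁺ = {N}, which is not all of the schema, so we must add further attributes.
{F, N}⁺: F→GPQ adds G, P, Q; PQ→J adds J → {F, G, J, N, P, Q}.
{G, N}⁺: GN→FJ adds F, J; F→GPQ adds P, Q → {F, G, J, N, P, Q}.
{N, P}⁺: NP→FGJ adds F, G, J; F→GPQ adds Q → {F, G, J, N, P, Q}.

(F, N), (G, N), (N, P)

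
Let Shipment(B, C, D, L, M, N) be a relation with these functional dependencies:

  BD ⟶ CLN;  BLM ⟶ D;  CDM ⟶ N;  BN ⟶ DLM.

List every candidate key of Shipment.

Attribute B never appears on the right-hand side of any dependency, so B must belong to every candidate key.
{B}⁺ = {B}, which is not all of the schema, so we must add further attributes.
{B, D}⁺: BD→CLN adds C, L, N; BN→DLM adds M → {B, C, D, L, M, N}. Minimal: {D}⁺ = {D}; {B}⁺ = {B} — none reach the full schema.
{B, N}⁺: BN→DLM adds D, L, M; BD→CLN adds C → {B, C, D, L, M, N}. Minimal: {N}⁺ = {N}; {B}⁺ = {B} — none reach the full schema.
{B, L, M}⁺: BLM→D adds D; BD→CLN adds C, N → {B, C, D, L, M, N}. Minimal: {L, M}⁺ = {L, M}; {B, M}⁺ = {B, M}; {B, L}⁺ = {B, L} — none reach the full schema.

{B, D}, {B, N}, {B, L, M}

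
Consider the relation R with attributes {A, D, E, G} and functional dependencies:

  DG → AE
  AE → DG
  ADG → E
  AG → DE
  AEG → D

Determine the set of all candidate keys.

{A, E}⁺: AE→DG adds D, G → {A, D, E, G}. Minimal: {E}⁺ = {E}; {A}⁺ = {A} — none reach the full schema.
{A, G}⁺: AG→DE adds D, E → {A, D, E, G}. Minimal: {G}⁺ = {G}; {A}⁺ = {A} — none reach the full schema.
{D, G}⁺: DG→AE adds A, E → {A, D, E, G}. Minimal: {G}⁺ = {G}; {D}⁺ = {D} — none reach the full schema.

{A, E}, {A, G}, {D, G}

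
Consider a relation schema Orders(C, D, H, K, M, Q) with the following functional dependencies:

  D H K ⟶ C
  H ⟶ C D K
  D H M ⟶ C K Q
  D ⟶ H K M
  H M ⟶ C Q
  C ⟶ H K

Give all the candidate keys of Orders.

{C}⁺: C→HK adds H, K; H→CDK adds D; D→HKM adds M; HM→CQ adds Q → {C, D, H, K, M, Q}.
{D}⁺: D→HKM adds H, K, M; HM→CQ adds C, Q → {C, D, H, K, M, Q}.
{H}⁺: H→CDK adds C, D, K; D→HKM adds M; HM→CQ adds Q → {C, D, H, K, M, Q}.
Any other superkey contains one of these as a subset, so there are no further candidate keys.

{C}, {D}, {H}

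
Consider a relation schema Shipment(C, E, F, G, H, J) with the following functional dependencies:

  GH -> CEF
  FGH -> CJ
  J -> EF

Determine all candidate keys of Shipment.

{G, H}⁺: GH→CEF adds C, E, F; FGH→CJ adds J → {C, E, F, G, H, J}. Minimal: {H}⁺ = {H}; {G}⁺ = {G} — none reach the full schema.

{G, H}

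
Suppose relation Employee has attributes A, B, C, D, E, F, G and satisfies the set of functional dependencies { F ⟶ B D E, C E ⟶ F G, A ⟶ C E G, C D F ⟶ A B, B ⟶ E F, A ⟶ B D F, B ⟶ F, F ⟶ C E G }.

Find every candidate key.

A, B, F, CE

{A}⁺: A→CEG adds C, E, G; A→BDF adds B, D, F → {A, B, C, D, E, F, G}.
{B}⁺: B→EF adds E, F; F→CEG adds C, G; F→BDE adds D; CDF→AB adds A → {A, B, C, D, E, F, G}.
{F}⁺: F→BDE adds B, D, E; F→CEG adds C, G; CDF→AB adds A → {A, B, C, D, E, F, G}.
{C, E}⁺: CE→FG adds F, G; F→BDE adds B, D; CDF→AB adds A → {A, B, C, D, E, F, G}.
Any other superkey contains one of these as a subset, so there are no further candidate keys.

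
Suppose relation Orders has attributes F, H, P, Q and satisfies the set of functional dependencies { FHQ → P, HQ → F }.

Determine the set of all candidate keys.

{H, Q}

{H, Q}⁺: HQ→F adds F; FHQ→P adds P → {F, H, P, Q}.
No other minimal superkey exists.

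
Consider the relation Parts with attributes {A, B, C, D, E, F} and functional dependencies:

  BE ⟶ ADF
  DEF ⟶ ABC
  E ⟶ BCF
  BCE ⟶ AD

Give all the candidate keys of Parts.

Attribute E never appears on the right-hand side of any dependency, so E must belong to every candidate key.
{E}⁺ = {A, B, C, D, E, F}, which is all of the schema, so {E} is the only candidate key.

{E}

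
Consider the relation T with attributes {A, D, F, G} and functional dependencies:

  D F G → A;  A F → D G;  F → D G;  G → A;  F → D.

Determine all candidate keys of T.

Attribute F never appears on the right-hand side of any dependency, so F must belong to every candidate key.
{F}⁺ = {A, D, F, G}, which is all of the schema, so {F} is the only candidate key.

F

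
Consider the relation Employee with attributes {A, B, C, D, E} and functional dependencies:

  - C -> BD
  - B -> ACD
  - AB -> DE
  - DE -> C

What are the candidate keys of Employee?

{B}⁺: B→ACD adds A, C, D; AB→DE adds E → {A, B, C, D, E}.
{C}⁺: C→BD adds B, D; B→ACD adds A; AB→DE adds E → {A, B, C, D, E}.
{D, E}⁺: DE→C adds C; C→BD adds B; B→ACD adds A → {A, B, C, D, E}. Minimal: {E}⁺ = {E}; {D}⁺ = {D} — none reach the full schema.
Any other superkey contains one of these as a subset, so there are no further candidate keys.

{B}; {C}; {D, E}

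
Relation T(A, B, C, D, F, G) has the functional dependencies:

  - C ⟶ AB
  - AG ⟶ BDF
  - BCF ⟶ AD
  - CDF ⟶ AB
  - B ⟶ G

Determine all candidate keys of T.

{C}⁺: C→AB adds A, B; B→G adds G; AG→BDF adds D, F → {A, B, C, D, F, G}.

{C}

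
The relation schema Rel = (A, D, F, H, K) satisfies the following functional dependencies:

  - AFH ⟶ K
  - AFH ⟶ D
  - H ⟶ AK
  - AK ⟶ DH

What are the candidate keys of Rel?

{F, H}; {A, F, K}

Attribute F never appears on the right-hand side of any dependency, so F must belong to every candidate key.
{F}⁺ = {F}, which is not all of the schema, so we must add further attributes.
{F, H}⁺: H→AK adds A, K; AK→DH adds D → {A, D, F, H, K}.
{A, F, K}⁺: AK→DH adds D, H → {A, D, F, H, K}.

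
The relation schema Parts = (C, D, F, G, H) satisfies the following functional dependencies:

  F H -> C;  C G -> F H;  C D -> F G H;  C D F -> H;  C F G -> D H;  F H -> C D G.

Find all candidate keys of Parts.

{C, D}⁺: CD→FGH adds F, G, H → {C, D, F, G, H}. Minimal: {D}⁺ = {D}; {C}⁺ = {C} — none reach the full schema.
{C, G}⁺: CG→FH adds F, H; CFG→DH adds D → {C, D, F, G, H}. Minimal: {G}⁺ = {G}; {C}⁺ = {C} — none reach the full schema.
{F, H}⁺: FH→C adds C; FH→CDG adds D, G → {C, D, F, G, H}. Minimal: {H}⁺ = {H}; {F}⁺ = {F} — none reach the full schema.

{C, D}, {C, G}, {F, H}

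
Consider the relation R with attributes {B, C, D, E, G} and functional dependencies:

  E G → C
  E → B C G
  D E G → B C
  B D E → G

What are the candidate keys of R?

(D, E)

Attributes D, E never appear on any right-hand side, so every candidate key must contain {D, E}.
{D, E}⁺ = {B, C, D, E, G}, which is all of the schema, so {D, E} is the only candidate key.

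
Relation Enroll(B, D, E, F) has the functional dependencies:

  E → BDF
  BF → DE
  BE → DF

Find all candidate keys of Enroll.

{E}⁺: E→BDF adds B, D, F → {B, D, E, F}.
{B, F}⁺: BF→DE adds D, E → {B, D, E, F}. Minimal: {F}⁺ = {F}; {B}⁺ = {B} — none reach the full schema.
Any other superkey contains one of these as a subset, so there are no further candidate keys.

(E), (B, F)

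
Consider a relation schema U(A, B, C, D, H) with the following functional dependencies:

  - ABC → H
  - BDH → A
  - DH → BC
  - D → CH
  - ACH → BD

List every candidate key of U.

{D}; {A, B, C}; {A, C, H}

{D}⁺: D→CH adds C, H; DH→BC adds B; BDH→A adds A → {A, B, C, D, H}.
{A, B, C}⁺: ABC→H adds H; ACH→BD adds D → {A, B, C, D, H}.
{A, C, H}⁺: ACH→BD adds B, D → {A, B, C, D, H}.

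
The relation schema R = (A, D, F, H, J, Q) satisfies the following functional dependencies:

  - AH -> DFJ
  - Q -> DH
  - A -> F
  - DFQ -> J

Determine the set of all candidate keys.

Attributes A, Q never appear on any right-hand side, so every candidate key must contain {A, Q}.
{A, Q}⁺ = {A, D, F, H, J, Q}, which is all of the schema, so {A, Q} is the only candidate key.

AQ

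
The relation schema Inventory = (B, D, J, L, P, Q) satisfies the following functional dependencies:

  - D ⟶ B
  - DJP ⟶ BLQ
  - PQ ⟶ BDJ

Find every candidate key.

(P, Q), (D, J, P)

Attribute P never appears on the right-hand side of any dependency, so P must belong to every candidate key.
{P}⁺ = {P}, which is not all of the schema, so we must add further attributes.
{P, Q}⁺: PQ→BDJ adds B, D, J; DJP→BLQ adds L → {B, D, J, L, P, Q}. Minimal: {Q}⁺ = {Q}; {P}⁺ = {P} — none reach the full schema.
{D, J, P}⁺: D→B adds B; DJP→BLQ adds L, Q → {B, D, J, L, P, Q}. Minimal: {J, P}⁺ = {J, P}; {D, P}⁺ = {B, D, P}; {D, J}⁺ = {B, D, J} — none reach the full schema.
Any other superkey contains one of these as a subset, so there are no further candidate keys.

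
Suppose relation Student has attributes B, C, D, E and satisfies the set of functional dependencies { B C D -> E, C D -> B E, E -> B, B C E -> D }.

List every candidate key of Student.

{C, D}, {C, E}

{C, D}⁺: CD→BE adds B, E → {B, C, D, E}. Minimal: {D}⁺ = {D}; {C}⁺ = {C} — none reach the full schema.
{C, E}⁺: E→B adds B; BCE→D adds D → {B, C, D, E}. Minimal: {E}⁺ = {B, E}; {C}⁺ = {C} — none reach the full schema.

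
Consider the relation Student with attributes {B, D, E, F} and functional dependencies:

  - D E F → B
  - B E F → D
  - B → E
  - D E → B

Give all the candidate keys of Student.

{B, F}, {D, E, F}

{B, F}⁺: B→E adds E; BEF→D adds D → {B, D, E, F}. Minimal: {F}⁺ = {F}; {B}⁺ = {B, E} — none reach the full schema.
{D, E, F}⁺: DEF→B adds B → {B, D, E, F}. Minimal: {E, F}⁺ = {E, F}; {D, F}⁺ = {D, F}; {D, E}⁺ = {B, D, E} — none reach the full schema.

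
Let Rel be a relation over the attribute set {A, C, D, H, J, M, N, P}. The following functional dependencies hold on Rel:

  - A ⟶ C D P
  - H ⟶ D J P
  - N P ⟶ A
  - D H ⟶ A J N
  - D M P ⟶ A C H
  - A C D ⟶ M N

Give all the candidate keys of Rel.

{A}, {H}, {N, P}, {D, M, P}

{A}⁺: A→CDP adds C, D, P; ACD→MN adds M, N; DMP→ACH adds H; H→DJP adds J → {A, C, D, H, J, M, N, P}.
{H}⁺: H→DJP adds D, J, P; DH→AJN adds A, N; A→CDP adds C; ACD→MN adds M → {A, C, D, H, J, M, N, P}.
{N, P}⁺: NP→A adds A; A→CDP adds C, D; ACD→MN adds M; DMP→ACH adds H; H→DJP adds J → {A, C, D, H, J, M, N, P}.
{D, M, P}⁺: DMP→ACH adds A, C, H; ACD→MN adds N; H→DJP adds J → {A, C, D, H, J, M, N, P}.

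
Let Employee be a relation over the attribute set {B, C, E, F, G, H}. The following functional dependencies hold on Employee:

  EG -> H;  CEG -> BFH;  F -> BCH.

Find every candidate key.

Attributes E, G never appear on any right-hand side, so every candidate key must contain {E, G}.
{E, G}⁺ = {E, G, H}, which is not all of the schema, so we must add further attributes.
{C, E, G}⁺: EG→H adds H; CEG→BFH adds B, F → {B, C, E, F, G, H}.
{E, F, G}⁺: EG→H adds H; F→BCH adds B, C → {B, C, E, F, G, H}.
Any other superkey contains one of these as a subset, so there are no further candidate keys.

{C, E, G}; {E, F, G}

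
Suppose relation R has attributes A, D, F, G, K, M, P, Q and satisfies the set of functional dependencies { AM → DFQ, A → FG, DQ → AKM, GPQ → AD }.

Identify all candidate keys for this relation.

Attribute P never appears on the right-hand side of any dependency, so P must belong to every candidate key.
{P}⁺ = {P}, which is not all of the schema, so we must add further attributes.
{A, M, P}⁺: AM→DFQ adds D, F, Q; A→FG adds G; DQ→AKM adds K → {A, D, F, G, K, M, P, Q}.
{A, P, Q}⁺: A→FG adds F, G; GPQ→AD adds D; DQ→AKM adds K, M → {A, D, F, G, K, M, P, Q}.
{D, P, Q}⁺: DQ→AKM adds A, K, M; AM→DFQ adds F; A→FG adds G → {A, D, F, G, K, M, P, Q}.
{G, P, Q}⁺: GPQ→AD adds A, D; A→FG adds F; DQ→AKM adds K, M → {A, D, F, G, K, M, P, Q}.
Any other superkey contains one of these as a subset, so there are no further candidate keys.

(A, M, P); (A, P, Q); (D, P, Q); (G, P, Q)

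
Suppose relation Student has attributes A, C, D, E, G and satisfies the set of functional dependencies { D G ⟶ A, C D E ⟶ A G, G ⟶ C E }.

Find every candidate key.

{D, G}, {C, D, E}

Attribute D never appears on the right-hand side of any dependency, so D must belong to every candidate key.
{D}⁺ = {D}, which is not all of the schema, so we must add further attributes.
{D, G}⁺: DG→A adds A; G→CE adds C, E → {A, C, D, E, G}.
{C, D, E}⁺: CDE→AG adds A, G → {A, C, D, E, G}.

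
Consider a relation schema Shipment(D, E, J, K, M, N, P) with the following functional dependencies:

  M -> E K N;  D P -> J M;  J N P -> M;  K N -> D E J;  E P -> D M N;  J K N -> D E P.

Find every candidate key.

{M}⁺: M→EKN adds E, K, N; KN→DEJ adds D, J; JKN→DEP adds P → {D, E, J, K, M, N, P}.
{D, P}⁺: DP→JM adds J, M; M→EKN adds E, K, N → {D, E, J, K, M, N, P}. Minimal: {P}⁺ = {P}; {D}⁺ = {D} — none reach the full schema.
{E, P}⁺: EP→DMN adds D, M, N; M→EKN adds K; DP→JM adds J → {D, E, J, K, M, N, P}. Minimal: {P}⁺ = {P}; {E}⁺ = {E} — none reach the full schema.
{K, N}⁺: KN→DEJ adds D, E, J; JKN→DEP adds P; DP→JM adds M → {D, E, J, K, M, N, P}. Minimal: {N}⁺ = {N}; {K}⁺ = {K} — none reach the full schema.
{J, N, P}⁺: JNP→M adds M; M→EKN adds E, K; KN→DEJ adds D → {D, E, J, K, M, N, P}. Minimal: {N, P}⁺ = {N, P}; {J, P}⁺ = {J, P}; {J, N}⁺ = {J, N} — none reach the full schema.

(M), (D, P), (E, P), (K, N), (J, N, P)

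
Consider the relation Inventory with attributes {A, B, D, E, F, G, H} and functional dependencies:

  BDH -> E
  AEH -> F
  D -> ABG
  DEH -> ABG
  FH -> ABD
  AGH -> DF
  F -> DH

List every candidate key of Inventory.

F; DH; AEH; AGH

{F}⁺: F→DH adds D, H; D→ABG adds A, B, G; BDH→E adds E → {A, B, D, E, F, G, H}.
{D, H}⁺: D→ABG adds A, B, G; AGH→DF adds F; BDH→E adds E → {A, B, D, E, F, G, H}. Minimal: {H}⁺ = {H}; {D}⁺ = {A, B, D, G} — none reach the full schema.
{A, E, H}⁺: AEH→F adds F; FH→ABD adds B, D; D→ABG adds G → {A, B, D, E, F, G, H}. Minimal: {E, H}⁺ = {E, H}; {A, H}⁺ = {A, H}; {A, E}⁺ = {A, E} — none reach the full schema.
{A, G, H}⁺: AGH→DF adds D, F; D→ABG adds B; BDH→E adds E → {A, B, D, E, F, G, H}. Minimal: {G, H}⁺ = {G, H}; {A, H}⁺ = {A, H}; {A, G}⁺ = {A, G} — none reach the full schema.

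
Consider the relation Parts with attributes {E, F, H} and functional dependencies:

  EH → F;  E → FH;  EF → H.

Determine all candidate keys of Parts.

(E)

Attribute E never appears on the right-hand side of any dependency, so E must belong to every candidate key.
{E}⁺ = {E, F, H}, which is all of the schema, so {E} is the only candidate key.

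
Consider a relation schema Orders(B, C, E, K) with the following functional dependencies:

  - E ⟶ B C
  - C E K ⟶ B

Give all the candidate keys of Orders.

{E, K}

Attributes E, K never appear on any right-hand side, so every candidate key must contain {E, K}.
{E, K}⁺ = {B, C, E, K}, which is all of the schema, so {E, K} is the only candidate key.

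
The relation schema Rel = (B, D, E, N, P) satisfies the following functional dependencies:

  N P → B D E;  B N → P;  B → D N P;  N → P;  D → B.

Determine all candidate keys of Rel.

B, D, N

{B}⁺: B→DNP adds D, N, P; NP→BDE adds E → {B, D, E, N, P}.
{D}⁺: D→B adds B; B→DNP adds N, P; NP→BDE adds E → {B, D, E, N, P}.
{N}⁺: N→P adds P; NP→BDE adds B, D, E → {B, D, E, N, P}.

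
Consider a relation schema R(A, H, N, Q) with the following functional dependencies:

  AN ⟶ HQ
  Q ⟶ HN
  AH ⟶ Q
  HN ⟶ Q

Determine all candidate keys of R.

Attribute A never appears on the right-hand side of any dependency, so A must belong to every candidate key.
{A}⁺ = {A}, which is not all of the schema, so we must add further attributes.
{A, H}⁺: AH→Q adds Q; Q→HN adds N → {A, H, N, Q}. Minimal: {H}⁺ = {H}; {A}⁺ = {A} — none reach the full schema.
{A, N}⁺: AN→HQ adds H, Q → {A, H, N, Q}. Minimal: {N}⁺ = {N}; {A}⁺ = {A} — none reach the full schema.
{A, Q}⁺: Q→HN adds H, N → {A, H, N, Q}. Minimal: {Q}⁺ = {H, N, Q}; {A}⁺ = {A} — none reach the full schema.
Any other superkey contains one of these as a subset, so there are no further candidate keys.

AH, AN, AQ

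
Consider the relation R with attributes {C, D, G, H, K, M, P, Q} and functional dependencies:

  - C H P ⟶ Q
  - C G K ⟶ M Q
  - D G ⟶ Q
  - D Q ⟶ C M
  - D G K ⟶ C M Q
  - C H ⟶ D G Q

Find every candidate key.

Attributes H, K, P never appear on any right-hand side, so every candidate key must contain {H, K, P}.
{H, K, P}⁺ = {H, K, P}, which is not all of the schema, so we must add further attributes.
{C, H, K, P}⁺: CHP→Q adds Q; CH→DGQ adds D, G; CGK→MQ adds M → {C, D, G, H, K, M, P, Q}. Minimal: {H, K, P}⁺ = {H, K, P}; {C, K, P}⁺ = {C, K, P}; {C, H, P}⁺ = {C, D, G, H, M, P, Q}; … — none reach the full schema.
{D, G, H, K, P}⁺: DG→Q adds Q; DQ→CM adds C, M → {C, D, G, H, K, M, P, Q}. Minimal: {G, H, K, P}⁺ = {G, H, K, P}; {D, H, K, P}⁺ = {D, H, K, P}; {D, G, K, P}⁺ = {C, D, G, K, M, P, Q}; … — none reach the full schema.
{D, H, K, P, Q}⁺: DQ→CM adds C, M; CH→DGQ adds G → {C, D, G, H, K, M, P, Q}. Minimal: {H, K, P, Q}⁺ = {H, K, P, Q}; {D, K, P, Q}⁺ = {C, D, K, M, P, Q}; {D, H, P, Q}⁺ = {C, D, G, H, M, P, Q}; … — none reach the full schema.
Any other superkey contains one of these as a subset, so there are no further candidate keys.

{C, H, K, P}; {D, G, H, K, P}; {D, H, K, P, Q}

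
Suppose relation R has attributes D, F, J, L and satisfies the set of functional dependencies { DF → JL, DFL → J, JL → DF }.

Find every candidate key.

{D, F}⁺: DF→JL adds J, L → {D, F, J, L}. Minimal: {F}⁺ = {F}; {D}⁺ = {D} — none reach the full schema.
{J, L}⁺: JL→DF adds D, F → {D, F, J, L}. Minimal: {L}⁺ = {L}; {J}⁺ = {J} — none reach the full schema.
Any other superkey contains one of these as a subset, so there are no further candidate keys.

(D, F); (J, L)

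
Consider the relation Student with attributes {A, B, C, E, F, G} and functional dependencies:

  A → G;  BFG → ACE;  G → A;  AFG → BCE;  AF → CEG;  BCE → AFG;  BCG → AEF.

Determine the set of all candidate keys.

{A, F}⁺: A→G adds G; AFG→BCE adds B, C, E → {A, B, C, E, F, G}. Minimal: {F}⁺ = {F}; {A}⁺ = {A, G} — none reach the full schema.
{F, G}⁺: G→A adds A; AFG→BCE adds B, C, E → {A, B, C, E, F, G}. Minimal: {G}⁺ = {A, G}; {F}⁺ = {F} — none reach the full schema.
{A, B, C}⁺: A→G adds G; BCG→AEF adds E, F → {A, B, C, E, F, G}. Minimal: {B, C}⁺ = {B, C}; {A, C}⁺ = {A, C, G}; {A, B}⁺ = {A, B, G} — none reach the full schema.
{B, C, E}⁺: BCE→AFG adds A, F, G → {A, B, C, E, F, G}. Minimal: {C, E}⁺ = {C, E}; {B, E}⁺ = {B, E}; {B, C}⁺ = {B, C} — none reach the full schema.
{B, C, G}⁺: G→A adds A; BCG→AEF adds E, F → {A, B, C, E, F, G}. Minimal: {C, G}⁺ = {A, C, G}; {B, G}⁺ = {A, B, G}; {B, C}⁺ = {B, C} — none reach the full schema.
Any other superkey contains one of these as a subset, so there are no further candidate keys.

(A, F), (F, G), (A, B, C), (B, C, E), (B, C, G)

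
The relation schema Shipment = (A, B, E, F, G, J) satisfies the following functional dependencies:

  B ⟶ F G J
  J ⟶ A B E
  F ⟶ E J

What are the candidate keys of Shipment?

{B}⁺: B→FGJ adds F, G, J; J→ABE adds A, E → {A, B, E, F, G, J}.
{F}⁺: F→EJ adds E, J; J→ABE adds A, B; B→FGJ adds G → {A, B, E, F, G, J}.
{J}⁺: J→ABE adds A, B, E; B→FGJ adds F, G → {A, B, E, F, G, J}.
Any other superkey contains one of these as a subset, so there are no further candidate keys.

{B}, {F}, {J}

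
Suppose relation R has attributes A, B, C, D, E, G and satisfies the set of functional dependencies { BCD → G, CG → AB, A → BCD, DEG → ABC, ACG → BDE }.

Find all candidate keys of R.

{A}⁺: A→BCD adds B, C, D; BCD→G adds G; ACG→BDE adds E → {A, B, C, D, E, G}.
{C, G}⁺: CG→AB adds A, B; A→BCD adds D; ACG→BDE adds E → {A, B, C, D, E, G}.
{B, C, D}⁺: BCD→G adds G; CG→AB adds A; ACG→BDE adds E → {A, B, C, D, E, G}.
{D, E, G}⁺: DEG→ABC adds A, B, C → {A, B, C, D, E, G}.
Any other superkey contains one of these as a subset, so there are no further candidate keys.

{A}, {C, G}, {B, C, D}, {D, E, G}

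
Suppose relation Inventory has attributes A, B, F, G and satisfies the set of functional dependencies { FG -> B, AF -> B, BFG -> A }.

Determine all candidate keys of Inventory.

{F, G}

Attributes F, G never appear on any right-hand side, so every candidate key must contain {F, G}.
{F, G}⁺ = {A, B, F, G}, which is all of the schema, so {F, G} is the only candidate key.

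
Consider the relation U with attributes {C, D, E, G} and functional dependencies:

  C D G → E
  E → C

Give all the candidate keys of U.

CDG, DEG

Attributes D, G never appear on any right-hand side, so every candidate key must contain {D, G}.
{D, G}⁺ = {D, G}, which is not all of the schema, so we must add further attributes.
{C, D, G}⁺: CDG→E adds E → {C, D, E, G}. Minimal: {D, G}⁺ = {D, G}; {C, G}⁺ = {C, G}; {C, D}⁺ = {C, D} — none reach the full schema.
{D, E, G}⁺: E→C adds C → {C, D, E, G}. Minimal: {E, G}⁺ = {C, E, G}; {D, G}⁺ = {D, G}; {D, E}⁺ = {C, D, E} — none reach the full schema.
Any other superkey contains one of these as a subset, so there are no further candidate keys.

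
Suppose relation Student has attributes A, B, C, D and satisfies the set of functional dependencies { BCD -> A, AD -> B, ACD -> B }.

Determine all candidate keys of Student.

Attributes C, D never appear on any right-hand side, so every candidate key must contain {C, D}.
{C, D}⁺ = {C, D}, which is not all of the schema, so we must add further attributes.
{A, C, D}⁺: AD→B adds B → {A, B, C, D}. Minimal: {C, D}⁺ = {C, D}; {A, D}⁺ = {A, B, D}; {A, C}⁺ = {A, C} — none reach the full schema.
{B, C, D}⁺: BCD→A adds A → {A, B, C, D}. Minimal: {C, D}⁺ = {C, D}; {B, D}⁺ = {B, D}; {B, C}⁺ = {B, C} — none reach the full schema.
Any other superkey contains one of these as a subset, so there are no further candidate keys.

{A, C, D}, {B, C, D}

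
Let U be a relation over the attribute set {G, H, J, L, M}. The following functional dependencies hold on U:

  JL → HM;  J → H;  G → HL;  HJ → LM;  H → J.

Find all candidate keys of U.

{G}

Attribute G never appears on the right-hand side of any dependency, so G must belong to every candidate key.
{G}⁺ = {G, H, J, L, M}, which is all of the schema, so {G} is the only candidate key.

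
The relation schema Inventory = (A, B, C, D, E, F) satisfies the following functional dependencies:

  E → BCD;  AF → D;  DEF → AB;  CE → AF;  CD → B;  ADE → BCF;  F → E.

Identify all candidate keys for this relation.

{E}⁺: E→BCD adds B, C, D; CE→AF adds A, F → {A, B, C, D, E, F}.
{F}⁺: F→E adds E; E→BCD adds B, C, D; DEF→AB adds A → {A, B, C, D, E, F}.

E, F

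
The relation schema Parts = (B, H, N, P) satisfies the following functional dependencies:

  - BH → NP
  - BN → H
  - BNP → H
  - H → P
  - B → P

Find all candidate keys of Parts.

(B, H); (B, N)

Attribute B never appears on the right-hand side of any dependency, so B must belong to every candidate key.
{B}⁺ = {B, P}, which is not all of the schema, so we must add further attributes.
{B, H}⁺: BH→NP adds N, P → {B, H, N, P}. Minimal: {H}⁺ = {H, P}; {B}⁺ = {B, P} — none reach the full schema.
{B, N}⁺: BN→H adds H; H→P adds P → {B, H, N, P}. Minimal: {N}⁺ = {N}; {B}⁺ = {B, P} — none reach the full schema.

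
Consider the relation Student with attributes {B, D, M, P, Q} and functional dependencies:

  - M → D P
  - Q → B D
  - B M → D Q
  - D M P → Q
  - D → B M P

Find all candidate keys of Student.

{D}, {M}, {Q}

{D}⁺: D→BMP adds B, M, P; BM→DQ adds Q → {B, D, M, P, Q}.
{M}⁺: M→DP adds D, P; DMP→Q adds Q; D→BMP adds B → {B, D, M, P, Q}.
{Q}⁺: Q→BD adds B, D; D→BMP adds M, P → {B, D, M, P, Q}.
Any other superkey contains one of these as a subset, so there are no further candidate keys.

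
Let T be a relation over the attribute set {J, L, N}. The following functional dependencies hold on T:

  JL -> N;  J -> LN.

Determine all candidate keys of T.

Attribute J never appears on the right-hand side of any dependency, so J must belong to every candidate key.
{J}⁺ = {J, L, N}, which is all of the schema, so {J} is the only candidate key.

{J}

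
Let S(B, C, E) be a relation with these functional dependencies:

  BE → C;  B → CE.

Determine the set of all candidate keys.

Attribute B never appears on the right-hand side of any dependency, so B must belong to every candidate key.
{B}⁺ = {B, C, E}, which is all of the schema, so {B} is the only candidate key.

(B)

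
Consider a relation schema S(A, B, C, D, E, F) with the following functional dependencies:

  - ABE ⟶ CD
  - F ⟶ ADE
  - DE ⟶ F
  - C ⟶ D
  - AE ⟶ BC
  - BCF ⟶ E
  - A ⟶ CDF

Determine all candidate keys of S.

{A}, {F}, {C, E}, {D, E}

{A}⁺: A→CDF adds C, D, F; F→ADE adds E; AE→BC adds B → {A, B, C, D, E, F}.
{F}⁺: F→ADE adds A, D, E; AE→BC adds B, C → {A, B, C, D, E, F}.
{C, E}⁺: C→D adds D; DE→F adds F; F→ADE adds A; AE→BC adds B → {A, B, C, D, E, F}.
{D, E}⁺: DE→F adds F; F→ADE adds A; AE→BC adds B, C → {A, B, C, D, E, F}.
Any other superkey contains one of these as a subset, so there are no further candidate keys.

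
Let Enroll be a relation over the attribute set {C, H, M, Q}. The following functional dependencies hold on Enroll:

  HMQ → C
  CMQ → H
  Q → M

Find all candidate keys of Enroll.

{C, Q}, {H, Q}

{C, Q}⁺: Q→M adds M; CMQ→H adds H → {C, H, M, Q}.
{H, Q}⁺: Q→M adds M; HMQ→C adds C → {C, H, M, Q}.
Any other superkey contains one of these as a subset, so there are no further candidate keys.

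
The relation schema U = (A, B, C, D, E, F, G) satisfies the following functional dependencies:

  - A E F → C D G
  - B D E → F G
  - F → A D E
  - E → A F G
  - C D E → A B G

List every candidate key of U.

{E}, {F}

{E}⁺: E→AFG adds A, F, G; AEF→CDG adds C, D; CDE→ABG adds B → {A, B, C, D, E, F, G}.
{F}⁺: F→ADE adds A, D, E; E→AFG adds G; AEF→CDG adds C; CDE→ABG adds B → {A, B, C, D, E, F, G}.
Any other superkey contains one of these as a subset, so there are no further candidate keys.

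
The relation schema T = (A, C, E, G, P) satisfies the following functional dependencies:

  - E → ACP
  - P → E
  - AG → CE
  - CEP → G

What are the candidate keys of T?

{E}⁺: E→ACP adds A, C, P; CEP→G adds G → {A, C, E, G, P}.
{P}⁺: P→E adds E; E→ACP adds A, C; CEP→G adds G → {A, C, E, G, P}.
{A, G}⁺: AG→CE adds C, E; E→ACP adds P → {A, C, E, G, P}. Minimal: {G}⁺ = {G}; {A}⁺ = {A} — none reach the full schema.
Any other superkey contains one of these as a subset, so there are no further candidate keys.

{E}, {P}, {A, G}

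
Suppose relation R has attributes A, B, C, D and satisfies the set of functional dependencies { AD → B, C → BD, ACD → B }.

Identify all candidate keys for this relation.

{A, C}

Attributes A, C never appear on any right-hand side, so every candidate key must contain {A, C}.
{A, C}⁺ = {A, B, C, D}, which is all of the schema, so {A, C} is the only candidate key.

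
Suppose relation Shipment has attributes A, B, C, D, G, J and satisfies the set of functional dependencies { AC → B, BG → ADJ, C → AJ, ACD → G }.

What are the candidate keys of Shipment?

{C, D}⁺: C→AJ adds A, J; ACD→G adds G; AC→B adds B → {A, B, C, D, G, J}. Minimal: {D}⁺ = {D}; {C}⁺ = {A, B, C, J} — none reach the full schema.
{C, G}⁺: C→AJ adds A, J; AC→B adds B; BG→ADJ adds D → {A, B, C, D, G, J}. Minimal: {G}⁺ = {G}; {C}⁺ = {A, B, C, J} — none reach the full schema.

{C, D}; {C, G}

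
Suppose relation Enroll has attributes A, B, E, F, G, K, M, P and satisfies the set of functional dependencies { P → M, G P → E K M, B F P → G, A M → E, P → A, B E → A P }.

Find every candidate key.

Attributes B, F never appear on any right-hand side, so every candidate key must contain {B, F}.
{B, F}⁺ = {B, F}, which is not all of the schema, so we must add further attributes.
{B, E, F}⁺: BE→AP adds A, P; P→M adds M; BFP→G adds G; GP→EKM adds K → {A, B, E, F, G, K, M, P}.
{B, F, P}⁺: P→M adds M; BFP→G adds G; P→A adds A; GP→EKM adds E, K → {A, B, E, F, G, K, M, P}.
{A, B, F, M}⁺: AM→E adds E; BE→AP adds P; BFP→G adds G; GP→EKM adds K → {A, B, E, F, G, K, M, P}.
Any other superkey contains one of these as a subset, so there are no further candidate keys.

{B, E, F}; {B, F, P}; {A, B, F, M}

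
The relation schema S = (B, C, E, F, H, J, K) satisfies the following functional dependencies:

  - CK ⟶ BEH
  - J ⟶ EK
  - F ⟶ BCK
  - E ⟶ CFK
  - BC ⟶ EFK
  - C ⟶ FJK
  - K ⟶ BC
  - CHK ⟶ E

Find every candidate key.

{C}⁺: C→FJK adds F, J, K; K→BC adds B; CK→BEH adds E, H → {B, C, E, F, H, J, K}.
{E}⁺: E→CFK adds C, F, K; C→FJK adds J; K→BC adds B; CK→BEH adds H → {B, C, E, F, H, J, K}.
{F}⁺: F→BCK adds B, C, K; BC→EFK adds E; C→FJK adds J; CK→BEH adds H → {B, C, E, F, H, J, K}.
{J}⁺: J→EK adds E, K; E→CFK adds C, F; K→BC adds B; CK→BEH adds H → {B, C, E, F, H, J, K}.
{K}⁺: K→BC adds B, C; CK→BEH adds E, H; E→CFK adds F; C→FJK adds J → {B, C, E, F, H, J, K}.
Any other superkey contains one of these as a subset, so there are no further candidate keys.

{C}, {E}, {F}, {J}, {K}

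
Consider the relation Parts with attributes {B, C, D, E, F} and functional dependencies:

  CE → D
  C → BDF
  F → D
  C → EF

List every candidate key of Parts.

(C)

Attribute C never appears on the right-hand side of any dependency, so C must belong to every candidate key.
{C}⁺ = {B, C, D, E, F}, which is all of the schema, so {C} is the only candidate key.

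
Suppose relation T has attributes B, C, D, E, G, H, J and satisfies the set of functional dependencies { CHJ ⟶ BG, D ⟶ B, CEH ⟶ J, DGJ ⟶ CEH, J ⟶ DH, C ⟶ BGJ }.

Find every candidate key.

{C}⁺: C→BGJ adds B, G, J; J→DH adds D, H; DGJ→CEH adds E → {B, C, D, E, G, H, J}.
{G, J}⁺: J→DH adds D, H; D→B adds B; DGJ→CEH adds C, E → {B, C, D, E, G, H, J}.
Any other superkey contains one of these as a subset, so there are no further candidate keys.

(C), (G, J)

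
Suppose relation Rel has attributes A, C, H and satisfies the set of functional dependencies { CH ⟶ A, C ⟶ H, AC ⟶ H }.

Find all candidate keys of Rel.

Attribute C never appears on the right-hand side of any dependency, so C must belong to every candidate key.
{C}⁺ = {A, C, H}, which is all of the schema, so {C} is the only candidate key.

C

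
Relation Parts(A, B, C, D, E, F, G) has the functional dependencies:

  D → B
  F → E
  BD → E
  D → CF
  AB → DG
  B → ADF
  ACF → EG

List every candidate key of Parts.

(B), (D)

{B}⁺: B→ADF adds A, D, F; F→E adds E; D→CF adds C; AB→DG adds G → {A, B, C, D, E, F, G}.
{D}⁺: D→B adds B; BD→E adds E; D→CF adds C, F; B→ADF adds A; ACF→EG adds G → {A, B, C, D, E, F, G}.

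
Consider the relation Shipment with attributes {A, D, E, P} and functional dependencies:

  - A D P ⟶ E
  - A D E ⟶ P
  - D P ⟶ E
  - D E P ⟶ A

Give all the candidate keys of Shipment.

{D, P}; {A, D, E}

Attribute D never appears on the right-hand side of any dependency, so D must belong to every candidate key.
{D}⁺ = {D}, which is not all of the schema, so we must add further attributes.
{D, P}⁺: DP→E adds E; DEP→A adds A → {A, D, E, P}.
{A, D, E}⁺: ADE→P adds P → {A, D, E, P}.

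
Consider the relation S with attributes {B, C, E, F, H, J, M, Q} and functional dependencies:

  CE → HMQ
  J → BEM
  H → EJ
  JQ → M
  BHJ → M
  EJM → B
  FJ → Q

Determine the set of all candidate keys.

{C, E, F}, {C, F, H}, {C, F, J}

{C, E, F}⁺: CE→HMQ adds H, M, Q; H→EJ adds J; EJM→B adds B → {B, C, E, F, H, J, M, Q}. Minimal: {E, F}⁺ = {E, F}; {C, F}⁺ = {C, F}; {C, E}⁺ = {B, C, E, H, J, M, Q} — none reach the full schema.
{C, F, H}⁺: H→EJ adds E, J; FJ→Q adds Q; CE→HMQ adds M; J→BEM adds B → {B, C, E, F, H, J, M, Q}. Minimal: {F, H}⁺ = {B, E, F, H, J, M, Q}; {C, H}⁺ = {B, C, E, H, J, M, Q}; {C, F}⁺ = {C, F} — none reach the full schema.
{C, F, J}⁺: J→BEM adds B, E, M; FJ→Q adds Q; CE→HMQ adds H → {B, C, E, F, H, J, M, Q}. Minimal: {F, J}⁺ = {B, E, F, J, M, Q}; {C, J}⁺ = {B, C, E, H, J, M, Q}; {C, F}⁺ = {C, F} — none reach the full schema.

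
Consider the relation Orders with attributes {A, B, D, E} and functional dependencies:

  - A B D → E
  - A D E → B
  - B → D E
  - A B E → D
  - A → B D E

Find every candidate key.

Attribute A never appears on the right-hand side of any dependency, so A must belong to every candidate key.
{A}⁺ = {A, B, D, E}, which is all of the schema, so {A} is the only candidate key.

(A)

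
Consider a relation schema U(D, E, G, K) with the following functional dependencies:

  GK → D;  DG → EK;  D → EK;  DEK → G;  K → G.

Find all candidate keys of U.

{D}⁺: D→EK adds E, K; DEK→G adds G → {D, E, G, K}.
{K}⁺: K→G adds G; GK→D adds D; DG→EK adds E → {D, E, G, K}.

{D}, {K}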